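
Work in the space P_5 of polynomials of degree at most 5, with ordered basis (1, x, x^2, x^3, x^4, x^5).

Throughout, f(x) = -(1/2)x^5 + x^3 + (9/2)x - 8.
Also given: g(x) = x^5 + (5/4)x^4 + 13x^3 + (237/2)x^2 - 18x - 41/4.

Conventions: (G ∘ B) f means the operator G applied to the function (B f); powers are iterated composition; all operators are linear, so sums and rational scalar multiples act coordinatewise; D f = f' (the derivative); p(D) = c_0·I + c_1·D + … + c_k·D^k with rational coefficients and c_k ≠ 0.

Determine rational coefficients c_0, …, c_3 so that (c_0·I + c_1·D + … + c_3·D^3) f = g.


p(D) = -2·I − (1/2)·D − (3/2)·D^2 − 4·D^3, i.e. c_0 = -2, c_1 = -1/2, c_2 = -3/2, c_3 = -4

D^0 f = -(1/2)x^5 + x^3 + (9/2)x - 8
D^1 f = -(5/2)x^4 + 3x^2 + 9/2
D^2 f = -10x^3 + 6x
D^3 f = -30x^2 + 6
matching coefficients of g against c_0 f + c_1 Df + … from the top degree down determines the c_i
solution: c_0 = -2, c_1 = -1/2, c_2 = -3/2, c_3 = -4


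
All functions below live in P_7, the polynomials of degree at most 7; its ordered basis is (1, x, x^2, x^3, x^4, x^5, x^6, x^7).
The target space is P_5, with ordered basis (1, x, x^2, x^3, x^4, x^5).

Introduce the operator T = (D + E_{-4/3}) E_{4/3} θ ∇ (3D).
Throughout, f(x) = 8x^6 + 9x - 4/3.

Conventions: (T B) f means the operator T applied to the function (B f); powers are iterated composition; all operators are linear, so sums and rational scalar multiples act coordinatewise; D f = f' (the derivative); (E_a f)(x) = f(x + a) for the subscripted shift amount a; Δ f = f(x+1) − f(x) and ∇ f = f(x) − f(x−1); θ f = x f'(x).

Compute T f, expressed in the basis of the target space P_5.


the result is g(x) = 2880x^4 + 7200x^3 + 36000x^2 + 31920x + 33680/3

D f = 48x^5 + 9
(3D) f = 144x^5 + 27
∇ (3D) f = 720x^4 - 1440x^3 + 1440x^2 - 720x + 144
θ ∇ (3D) f = 2880x^4 - 4320x^3 + 2880x^2 - 720x
E_{4/3} (θ ∇) (3D) f = 2880x^4 + 11040x^3 + 16320x^2 + (33680/3)x + 27200/9
D (E_{4/3} θ ∇ (3D)) f = 11520x^3 + 33120x^2 + 32640x + 33680/3
E_{-4/3} (E_{4/3} θ ∇ (3D)) f = 2880x^4 - 4320x^3 + 2880x^2 - 720x
(D + E_{-4/3}) (E_{4/3} θ ∇ (3D)) f = 2880x^4 + 7200x^3 + 36000x^2 + 31920x + 33680/3


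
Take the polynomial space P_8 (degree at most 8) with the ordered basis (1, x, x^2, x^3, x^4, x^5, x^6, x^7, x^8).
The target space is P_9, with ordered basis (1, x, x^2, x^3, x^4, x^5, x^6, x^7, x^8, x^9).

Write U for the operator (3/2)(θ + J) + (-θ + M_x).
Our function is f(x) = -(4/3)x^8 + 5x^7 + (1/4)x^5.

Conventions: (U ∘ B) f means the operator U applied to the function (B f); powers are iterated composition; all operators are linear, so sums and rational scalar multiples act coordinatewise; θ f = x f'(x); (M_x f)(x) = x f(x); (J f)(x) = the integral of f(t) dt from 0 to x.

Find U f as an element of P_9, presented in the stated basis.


θ f = -(32/3)x^8 + 35x^7 + (5/4)x^5
J f = -(4/27)x^9 + (5/8)x^8 + (1/24)x^6
(θ + J) f = -(4/27)x^9 - (241/24)x^8 + 35x^7 + (1/24)x^6 + (5/4)x^5
((3/2)(θ + J)) f = -(2/9)x^9 - (241/16)x^8 + (105/2)x^7 + (1/16)x^6 + (15/8)x^5
θ f = -(32/3)x^8 + 35x^7 + (5/4)x^5
(-θ) f = (32/3)x^8 - 35x^7 - (5/4)x^5
M_x f = -(4/3)x^9 + 5x^8 + (1/4)x^6
(-θ + M_x) f = -(4/3)x^9 + (47/3)x^8 - 35x^7 + (1/4)x^6 - (5/4)x^5
((3/2)(θ + J) + (-θ + M_x)) f = -(14/9)x^9 + (29/48)x^8 + (35/2)x^7 + (5/16)x^6 + (5/8)x^5

the image equals g(x) = -(14/9)x^9 + (29/48)x^8 + (35/2)x^7 + (5/16)x^6 + (5/8)x^5


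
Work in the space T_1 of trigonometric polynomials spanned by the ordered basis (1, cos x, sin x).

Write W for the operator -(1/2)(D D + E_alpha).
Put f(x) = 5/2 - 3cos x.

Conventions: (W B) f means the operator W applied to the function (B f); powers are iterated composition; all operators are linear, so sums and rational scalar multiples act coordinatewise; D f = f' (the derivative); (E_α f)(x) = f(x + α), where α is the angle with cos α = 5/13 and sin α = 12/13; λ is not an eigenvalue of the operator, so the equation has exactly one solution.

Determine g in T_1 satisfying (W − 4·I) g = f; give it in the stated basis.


write g with unknown coordinates in the stated basis and equate coefficients in (W − 4·I) g = f
solving from the highest basis element down gives g = -5/9 + (4/5)cos x + (1/10)sin x
check: W g = 5/18 + (1/5)cos x + (2/5)sin x
so W g − 4·g = 5/2 - 3cos x = f ✓

the image equals g(x) = -5/9 + (4/5)cos x + (1/10)sin x


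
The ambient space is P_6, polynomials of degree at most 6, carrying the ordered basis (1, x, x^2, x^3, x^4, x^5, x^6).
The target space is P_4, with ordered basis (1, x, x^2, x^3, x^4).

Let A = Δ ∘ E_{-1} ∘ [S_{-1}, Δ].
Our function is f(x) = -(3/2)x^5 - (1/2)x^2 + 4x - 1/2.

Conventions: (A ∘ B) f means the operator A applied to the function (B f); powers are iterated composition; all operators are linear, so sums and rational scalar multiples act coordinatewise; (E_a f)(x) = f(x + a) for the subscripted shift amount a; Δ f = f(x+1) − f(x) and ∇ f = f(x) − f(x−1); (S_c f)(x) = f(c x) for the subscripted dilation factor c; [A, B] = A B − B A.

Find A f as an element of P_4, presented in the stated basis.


Δ f = -(15/2)x^4 - 15x^3 - 15x^2 - (17/2)x + 2
S_{-1} Δ f = -(15/2)x^4 + 15x^3 - 15x^2 + (17/2)x + 2
S_{-1} f = (3/2)x^5 - (1/2)x^2 - 4x - 1/2
Δ S_{-1} f = (15/2)x^4 + 15x^3 + 15x^2 + (13/2)x - 3
[S_{-1}, Δ] f = -15x^4 - 30x^2 + 2x + 5
E_{-1} [S_{-1}, Δ] f = -15x^4 + 60x^3 - 120x^2 + 122x - 42
Δ E_{-1} [S_{-1}, Δ] f = -60x^3 + 90x^2 - 120x + 47

g(x) = -60x^3 + 90x^2 - 120x + 47


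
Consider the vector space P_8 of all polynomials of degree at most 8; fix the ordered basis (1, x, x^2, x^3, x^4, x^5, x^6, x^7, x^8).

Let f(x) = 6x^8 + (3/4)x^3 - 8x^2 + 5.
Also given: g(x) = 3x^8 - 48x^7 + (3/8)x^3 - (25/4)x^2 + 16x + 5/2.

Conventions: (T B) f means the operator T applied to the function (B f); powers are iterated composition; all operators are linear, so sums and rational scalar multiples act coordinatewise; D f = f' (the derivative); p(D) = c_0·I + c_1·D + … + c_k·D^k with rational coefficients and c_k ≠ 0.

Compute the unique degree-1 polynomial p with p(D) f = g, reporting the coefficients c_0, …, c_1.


D^0 f = 6x^8 + (3/4)x^3 - 8x^2 + 5
D^1 f = 48x^7 + (9/4)x^2 - 16x
matching coefficients of g against c_0 f + c_1 Df + … from the top degree down determines the c_i
solution: c_0 = 1/2, c_1 = -1

c_0 = 1/2, c_1 = -1


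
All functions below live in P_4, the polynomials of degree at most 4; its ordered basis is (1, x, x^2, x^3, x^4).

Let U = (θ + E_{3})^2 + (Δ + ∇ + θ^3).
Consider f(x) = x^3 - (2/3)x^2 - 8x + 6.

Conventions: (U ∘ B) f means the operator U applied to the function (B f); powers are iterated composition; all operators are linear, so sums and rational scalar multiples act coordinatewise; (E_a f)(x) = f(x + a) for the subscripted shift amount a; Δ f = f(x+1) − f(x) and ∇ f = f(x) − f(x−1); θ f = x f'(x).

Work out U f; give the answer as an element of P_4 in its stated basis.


the image equals g(x) = 43x^3 + (173/3)x^2 + (460/3)x + 181

θ f = 3x^3 - (4/3)x^2 - 8x
E_{3} f = x^3 + (25/3)x^2 + 15x + 3
(θ + E_{3}) f = 4x^3 + 7x^2 + 7x + 3
θ (θ + E_{3}) f = 12x^3 + 14x^2 + 7x
E_{3} (θ + E_{3}) f = 4x^3 + 43x^2 + 157x + 195
(θ + E_{3}) (θ + E_{3}) f = 16x^3 + 57x^2 + 164x + 195
Δ f = 3x^2 + (5/3)x - 23/3
∇ f = 3x^2 - (13/3)x - 19/3
θ f = 3x^3 - (4/3)x^2 - 8x
θ θ f = 9x^3 - (8/3)x^2 - 8x
θ θ θ f = 27x^3 - (16/3)x^2 - 8x
(Δ + ∇ + θ^3) f = 27x^3 + (2/3)x^2 - (32/3)x - 14
((θ + E_{3})^2 + (Δ + ∇ + θ^3)) f = 43x^3 + (173/3)x^2 + (460/3)x + 181


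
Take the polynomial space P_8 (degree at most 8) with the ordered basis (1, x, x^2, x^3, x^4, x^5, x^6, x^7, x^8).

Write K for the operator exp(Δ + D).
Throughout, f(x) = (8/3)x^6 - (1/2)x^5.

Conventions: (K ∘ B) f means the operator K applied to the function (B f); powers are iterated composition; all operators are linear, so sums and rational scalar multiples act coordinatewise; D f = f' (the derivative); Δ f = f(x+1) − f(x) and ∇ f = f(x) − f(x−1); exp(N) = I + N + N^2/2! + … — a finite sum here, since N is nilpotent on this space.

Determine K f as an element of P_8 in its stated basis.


g(x) = (8/3)x^6 + (63/2)x^5 + 195x^4 + 775x^3 + 2005x^2 + 3118x + 13423/6

order-1 term: 32x^5 + 35x^4 + (145/3)x^3 + 35x^2 + (27/2)x + 13/6
order-2 term: 160x^4 + 300x^3 + 410x^2 + (585/2)x + 266/3
order-3 term: (1280/3)x^3 + 920x^2 + 1060x + 485
order-4 term: 640x^2 + 1240x + 2600/3
order-5 term: 512x + 624
order-6 term: 512/3
the series for exp(Δ + D) f terminates at order 6
exp(Δ + D) f = (8/3)x^6 + (63/2)x^5 + 195x^4 + 775x^3 + 2005x^2 + 3118x + 13423/6


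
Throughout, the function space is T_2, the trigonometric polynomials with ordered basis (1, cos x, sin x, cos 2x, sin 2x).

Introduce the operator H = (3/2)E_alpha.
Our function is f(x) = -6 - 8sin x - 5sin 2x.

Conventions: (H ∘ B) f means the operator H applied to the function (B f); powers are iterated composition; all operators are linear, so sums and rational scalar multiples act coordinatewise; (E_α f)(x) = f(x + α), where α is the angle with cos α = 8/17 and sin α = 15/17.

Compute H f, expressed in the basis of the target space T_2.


E_alpha f = -6 - (120/17)cos x - (64/17)sin x - (1200/289)cos 2x + (805/289)sin 2x
((3/2)E_alpha) f = -9 - (180/17)cos x - (96/17)sin x - (1800/289)cos 2x + (2415/578)sin 2x

the result is g(x) = -9 - (180/17)cos x - (96/17)sin x - (1800/289)cos 2x + (2415/578)sin 2x


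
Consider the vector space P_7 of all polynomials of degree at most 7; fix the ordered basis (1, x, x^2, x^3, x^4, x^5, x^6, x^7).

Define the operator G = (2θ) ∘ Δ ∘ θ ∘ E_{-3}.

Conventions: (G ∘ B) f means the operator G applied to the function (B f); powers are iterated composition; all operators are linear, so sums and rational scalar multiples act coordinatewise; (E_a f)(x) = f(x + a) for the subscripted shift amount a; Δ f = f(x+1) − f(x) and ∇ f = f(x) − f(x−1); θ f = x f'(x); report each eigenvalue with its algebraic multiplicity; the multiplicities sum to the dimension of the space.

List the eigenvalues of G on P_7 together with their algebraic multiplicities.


image of 1: 0
image of x: 0
image of x^2: 8x
image of x^3: 36x^2 - 54x
image of x^4: 96x^3 - 336x^2 + 248x
image of x^5: 200x^4 - 1140x^3 + 2000x^2 - 970x
image of x^6: 360x^5 - 2880x^4 + 8280x^3 - 9720x^2 + 3492x
image of x^7: 588x^6 - 6090x^5 + 24640x^4 - 47670x^3 + 42168x^2 - 11998x
the matrix is upper triangular; its diagonal is (0, 0, 0, 0, 0, 0, 0, 0)
for a triangular matrix the eigenvalues are the diagonal entries, with algebraic multiplicity their repetition count

λ = 0 (multiplicity 8)


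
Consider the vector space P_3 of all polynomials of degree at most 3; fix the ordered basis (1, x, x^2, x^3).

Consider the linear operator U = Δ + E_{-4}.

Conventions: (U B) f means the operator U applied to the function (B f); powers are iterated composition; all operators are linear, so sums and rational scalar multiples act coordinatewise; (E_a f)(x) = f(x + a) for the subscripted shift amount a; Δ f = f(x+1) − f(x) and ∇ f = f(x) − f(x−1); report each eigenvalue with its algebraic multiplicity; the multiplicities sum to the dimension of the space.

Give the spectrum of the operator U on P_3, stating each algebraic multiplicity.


λ = 1 (multiplicity 4)

image of 1: 1
image of x: x - 3
image of x^2: x^2 - 6x + 17
image of x^3: x^3 - 9x^2 + 51x - 63
the matrix is upper triangular; its diagonal is (1, 1, 1, 1)
for a triangular matrix the eigenvalues are the diagonal entries, with algebraic multiplicity their repetition count


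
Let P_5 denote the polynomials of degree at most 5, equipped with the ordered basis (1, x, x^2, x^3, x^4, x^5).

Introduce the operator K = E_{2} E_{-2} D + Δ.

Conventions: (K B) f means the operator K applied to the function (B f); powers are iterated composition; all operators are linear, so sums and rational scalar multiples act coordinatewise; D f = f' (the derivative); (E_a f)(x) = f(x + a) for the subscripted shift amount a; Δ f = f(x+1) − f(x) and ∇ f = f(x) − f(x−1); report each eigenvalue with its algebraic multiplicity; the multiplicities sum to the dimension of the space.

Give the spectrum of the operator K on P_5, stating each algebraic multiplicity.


λ = 0 (multiplicity 6)

image of 1: 0
image of x: 2
image of x^2: 4x + 1
image of x^3: 6x^2 + 3x + 1
image of x^4: 8x^3 + 6x^2 + 4x + 1
image of x^5: 10x^4 + 10x^3 + 10x^2 + 5x + 1
the matrix is upper triangular; its diagonal is (0, 0, 0, 0, 0, 0)
for a triangular matrix the eigenvalues are the diagonal entries, with algebraic multiplicity their repetition count


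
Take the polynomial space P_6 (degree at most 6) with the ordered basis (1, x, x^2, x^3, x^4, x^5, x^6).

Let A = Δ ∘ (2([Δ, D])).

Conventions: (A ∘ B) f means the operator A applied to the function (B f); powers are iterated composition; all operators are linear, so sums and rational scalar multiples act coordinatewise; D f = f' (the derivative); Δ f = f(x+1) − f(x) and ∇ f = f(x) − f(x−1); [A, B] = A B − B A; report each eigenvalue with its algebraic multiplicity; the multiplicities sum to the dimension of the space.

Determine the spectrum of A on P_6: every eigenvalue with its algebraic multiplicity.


image of 1: 0
image of x: 0
image of x^2: 0
image of x^3: 0
image of x^4: 0
image of x^5: 0
image of x^6: 0
the matrix is upper triangular; its diagonal is (0, 0, 0, 0, 0, 0, 0)
for a triangular matrix the eigenvalues are the diagonal entries, with algebraic multiplicity their repetition count

λ = 0 (multiplicity 7)


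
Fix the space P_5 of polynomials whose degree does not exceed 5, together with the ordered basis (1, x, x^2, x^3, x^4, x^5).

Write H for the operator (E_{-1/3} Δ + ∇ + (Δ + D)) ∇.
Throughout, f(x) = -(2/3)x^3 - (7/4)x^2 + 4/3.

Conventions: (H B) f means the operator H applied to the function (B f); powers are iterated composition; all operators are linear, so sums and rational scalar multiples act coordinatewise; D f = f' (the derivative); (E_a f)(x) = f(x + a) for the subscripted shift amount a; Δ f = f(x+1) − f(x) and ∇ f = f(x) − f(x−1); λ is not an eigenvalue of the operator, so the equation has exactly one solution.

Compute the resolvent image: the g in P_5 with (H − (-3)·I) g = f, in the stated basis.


the image equals g(x) = -(2/9)x^3 - (7/12)x^2 + (16/9)x + 32/27

write g with unknown coordinates in the stated basis and equate coefficients in (H − (-3)·I) g = f
solving from the highest basis element down gives g = -(2/9)x^3 - (7/12)x^2 + (16/9)x + 32/27
check: H g = -(16/3)x - 20/9
so H g − (-3)·g = -(2/3)x^3 - (7/4)x^2 + 4/3 = f ✓


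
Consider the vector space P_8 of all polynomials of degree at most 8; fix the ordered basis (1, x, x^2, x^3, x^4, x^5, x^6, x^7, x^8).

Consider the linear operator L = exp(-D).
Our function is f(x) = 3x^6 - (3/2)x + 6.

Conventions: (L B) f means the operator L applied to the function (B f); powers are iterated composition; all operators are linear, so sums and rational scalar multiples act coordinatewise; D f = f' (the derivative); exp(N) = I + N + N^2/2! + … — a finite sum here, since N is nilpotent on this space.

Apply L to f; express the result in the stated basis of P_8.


order-1 term: -18x^5 + 3/2
order-2 term: 45x^4
order-3 term: -60x^3
order-4 term: 45x^2
order-5 term: -18x
order-6 term: 3
the series for exp(-D) f terminates at order 6
exp(-D) f = 3x^6 - 18x^5 + 45x^4 - 60x^3 + 45x^2 - (39/2)x + 21/2

the result is g(x) = 3x^6 - 18x^5 + 45x^4 - 60x^3 + 45x^2 - (39/2)x + 21/2


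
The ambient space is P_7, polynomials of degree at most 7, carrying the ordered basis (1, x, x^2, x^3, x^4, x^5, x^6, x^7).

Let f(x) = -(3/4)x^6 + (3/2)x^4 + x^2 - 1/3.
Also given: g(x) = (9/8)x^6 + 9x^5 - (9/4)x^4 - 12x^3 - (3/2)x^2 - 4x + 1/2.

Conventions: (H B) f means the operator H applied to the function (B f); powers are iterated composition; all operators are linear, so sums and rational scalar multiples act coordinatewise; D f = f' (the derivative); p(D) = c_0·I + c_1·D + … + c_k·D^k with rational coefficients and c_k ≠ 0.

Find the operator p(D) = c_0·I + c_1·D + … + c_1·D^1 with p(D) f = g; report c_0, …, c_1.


p(D) = -(3/2)·I − 2·D, i.e. c_0 = -3/2, c_1 = -2

D^0 f = -(3/4)x^6 + (3/2)x^4 + x^2 - 1/3
D^1 f = -(9/2)x^5 + 6x^3 + 2x
matching coefficients of g against c_0 f + c_1 Df + … from the top degree down determines the c_i
solution: c_0 = -3/2, c_1 = -2


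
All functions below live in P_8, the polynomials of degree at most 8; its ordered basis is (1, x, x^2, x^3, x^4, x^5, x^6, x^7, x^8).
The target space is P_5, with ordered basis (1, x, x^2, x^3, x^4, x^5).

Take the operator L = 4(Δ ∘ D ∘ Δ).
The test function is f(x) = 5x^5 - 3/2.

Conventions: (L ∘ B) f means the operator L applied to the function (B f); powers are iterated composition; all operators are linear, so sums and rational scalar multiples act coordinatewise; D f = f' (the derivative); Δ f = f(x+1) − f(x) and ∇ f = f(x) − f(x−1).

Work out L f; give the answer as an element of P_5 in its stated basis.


the image equals g(x) = 1200x^2 + 2400x + 1400

Δ f = 25x^4 + 50x^3 + 50x^2 + 25x + 5
D Δ f = 100x^3 + 150x^2 + 100x + 25
Δ (D ∘ Δ) f = 300x^2 + 600x + 350
(4(Δ ∘ D ∘ Δ)) f = 1200x^2 + 2400x + 1400


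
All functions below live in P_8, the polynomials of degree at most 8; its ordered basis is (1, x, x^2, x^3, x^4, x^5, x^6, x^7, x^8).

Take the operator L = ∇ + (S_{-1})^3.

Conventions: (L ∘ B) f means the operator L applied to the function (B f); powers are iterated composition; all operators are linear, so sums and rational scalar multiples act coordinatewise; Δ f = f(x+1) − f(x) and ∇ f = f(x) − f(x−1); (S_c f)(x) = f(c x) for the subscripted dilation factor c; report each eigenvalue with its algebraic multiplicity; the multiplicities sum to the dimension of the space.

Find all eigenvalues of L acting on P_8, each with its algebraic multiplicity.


λ = -1 (multiplicity 4), λ = 1 (multiplicity 5)

image of 1: 1
image of x: -x + 1
image of x^2: x^2 + 2x - 1
image of x^3: -x^3 + 3x^2 - 3x + 1
image of x^4: x^4 + 4x^3 - 6x^2 + 4x - 1
image of x^5: -x^5 + 5x^4 - 10x^3 + 10x^2 - 5x + 1
image of x^6: x^6 + 6x^5 - 15x^4 + 20x^3 - 15x^2 + 6x - 1
image of x^7: -x^7 + 7x^6 - 21x^5 + 35x^4 - 35x^3 + 21x^2 - 7x + 1
image of x^8: x^8 + 8x^7 - 28x^6 + 56x^5 - 70x^4 + 56x^3 - 28x^2 + 8x - 1
the matrix is upper triangular; its diagonal is (1, -1, 1, -1, 1, -1, 1, -1, 1)
for a triangular matrix the eigenvalues are the diagonal entries, with algebraic multiplicity their repetition count


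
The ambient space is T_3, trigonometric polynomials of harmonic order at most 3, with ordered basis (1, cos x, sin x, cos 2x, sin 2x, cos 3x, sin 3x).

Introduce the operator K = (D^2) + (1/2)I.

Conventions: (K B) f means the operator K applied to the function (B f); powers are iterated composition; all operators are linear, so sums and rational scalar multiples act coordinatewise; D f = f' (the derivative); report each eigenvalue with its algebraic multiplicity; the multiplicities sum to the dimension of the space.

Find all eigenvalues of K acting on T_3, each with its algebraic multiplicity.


image of 1: 1/2
image of cos x: -(1/2)cos x
image of sin x: -(1/2)sin x
image of cos 2x: -(7/2)cos 2x
image of sin 2x: -(7/2)sin 2x
image of cos 3x: -(17/2)cos 3x
image of sin 3x: -(17/2)sin 3x
the matrix is diagonal; its diagonal is (1/2, -1/2, -1/2, -7/2, -7/2, -17/2, -17/2)
for a triangular matrix the eigenvalues are the diagonal entries, with algebraic multiplicity their repetition count

λ = -17/2 (multiplicity 2), λ = -7/2 (multiplicity 2), λ = -1/2 (multiplicity 2), λ = 1/2 (multiplicity 1)


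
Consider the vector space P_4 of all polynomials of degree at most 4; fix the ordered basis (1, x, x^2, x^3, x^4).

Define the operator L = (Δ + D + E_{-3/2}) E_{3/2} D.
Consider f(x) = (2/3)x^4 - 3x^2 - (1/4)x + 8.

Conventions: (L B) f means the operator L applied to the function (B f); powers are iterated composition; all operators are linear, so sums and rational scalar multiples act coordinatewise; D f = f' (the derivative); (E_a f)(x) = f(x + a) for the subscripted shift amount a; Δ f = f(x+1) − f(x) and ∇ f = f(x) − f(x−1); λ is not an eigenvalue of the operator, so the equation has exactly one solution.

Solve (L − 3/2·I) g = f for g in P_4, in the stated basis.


write g with unknown coordinates in the stated basis and equate coefficients in (L − 3/2·I) g = f
solving from the highest basis element down gives g = -(4/9)x^4 - (32/27)x^3 - (202/27)x^2 - (7157/162)x - 22805/243
check: L g = -(16/9)x^3 - (128/9)x^2 - (1796/27)x - 21509/162
so L g − 3/2·g = (2/3)x^4 - 3x^2 - (1/4)x + 8 = f ✓

g(x) = -(4/9)x^4 - (32/27)x^3 - (202/27)x^2 - (7157/162)x - 22805/243


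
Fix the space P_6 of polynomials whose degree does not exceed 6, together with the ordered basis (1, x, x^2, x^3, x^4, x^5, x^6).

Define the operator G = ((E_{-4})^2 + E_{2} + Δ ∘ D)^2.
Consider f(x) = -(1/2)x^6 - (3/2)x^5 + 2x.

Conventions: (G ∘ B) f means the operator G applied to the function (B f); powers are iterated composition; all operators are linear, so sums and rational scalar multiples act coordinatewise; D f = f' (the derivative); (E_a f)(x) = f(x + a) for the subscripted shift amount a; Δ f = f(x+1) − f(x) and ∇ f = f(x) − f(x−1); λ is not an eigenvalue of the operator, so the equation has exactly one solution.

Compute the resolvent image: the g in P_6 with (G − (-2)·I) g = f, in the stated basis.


write g with unknown coordinates in the stated basis and equate coefficients in (G − (-2)·I) g = f
solving from the highest basis element down gives g = -(1/12)x^6 - (9/4)x^5 + (85/3)x^4 + (1550/3)x^3 - (18520/3)x^2 - (41165/3)x + 597145/3
check: G g = -(1/3)x^6 + 3x^5 - (170/3)x^4 - (3100/3)x^3 + (37040/3)x^2 + (82336/3)x - 1194290/3
so G g − (-2)·g = -(1/2)x^6 - (3/2)x^5 + 2x = f ✓

g(x) = -(1/12)x^6 - (9/4)x^5 + (85/3)x^4 + (1550/3)x^3 - (18520/3)x^2 - (41165/3)x + 597145/3


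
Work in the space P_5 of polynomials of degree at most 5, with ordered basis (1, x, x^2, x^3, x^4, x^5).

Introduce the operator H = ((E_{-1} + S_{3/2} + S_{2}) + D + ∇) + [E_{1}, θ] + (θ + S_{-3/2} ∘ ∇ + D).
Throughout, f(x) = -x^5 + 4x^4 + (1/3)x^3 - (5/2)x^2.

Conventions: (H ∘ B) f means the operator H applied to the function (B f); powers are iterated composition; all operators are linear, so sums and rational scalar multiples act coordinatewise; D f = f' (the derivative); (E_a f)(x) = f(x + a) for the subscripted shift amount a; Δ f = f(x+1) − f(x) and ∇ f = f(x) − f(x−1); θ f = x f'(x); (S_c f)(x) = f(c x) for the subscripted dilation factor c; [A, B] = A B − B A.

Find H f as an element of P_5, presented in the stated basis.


the result is g(x) = -(1459/32)x^5 + (1023/16)x^4 - (437/8)x^3 - (611/8)x^2 - (15/2)x + 29/6

E_{-1} f = -x^5 + 9x^4 - (77/3)x^3 + (61/2)x^2 - 15x + 13/6
S_{3/2} f = -(243/32)x^5 + (81/4)x^4 + (9/8)x^3 - (45/8)x^2
S_{2} f = -32x^5 + 64x^4 + (8/3)x^3 - 10x^2
(E_{-1} + S_{3/2} + S_{2}) f = -(1299/32)x^5 + (373/4)x^4 - (175/8)x^3 + (119/8)x^2 - 15x + 13/6
D f = -5x^4 + 16x^3 + x^2 - 5x
∇ f = -5x^4 + 26x^3 - 33x^2 + 15x - 13/6
((E_{-1} + S_{3/2} + S_{2}) + D + ∇) f = -(1299/32)x^5 + (333/4)x^4 + (161/8)x^3 - (137/8)x^2 - 5x
θ f = -5x^5 + 16x^4 + x^3 - 5x^2
E_{1} θ f = -5x^5 - 9x^4 + 15x^3 + 44x^2 + 32x + 7
E_{1} f = -x^5 - x^4 + (19/3)x^3 + (25/2)x^2 + 7x + 5/6
θ E_{1} f = -5x^5 - 4x^4 + 19x^3 + 25x^2 + 7x
[E_{1}, θ] f = -5x^4 - 4x^3 + 19x^2 + 25x + 7
θ f = -5x^5 + 16x^4 + x^3 - 5x^2
∇ f = -5x^4 + 26x^3 - 33x^2 + 15x - 13/6
S_{-3/2} ∇ f = -(405/16)x^4 - (351/4)x^3 - (297/4)x^2 - (45/2)x - 13/6
D f = -5x^4 + 16x^3 + x^2 - 5x
(θ + S_{-3/2} ∘ ∇ + D) f = -5x^5 - (229/16)x^4 - (283/4)x^3 - (313/4)x^2 - (55/2)x - 13/6
(((E_{-1} + S_{3/2} + S_{2}) + D + ∇) + [E_{1}, θ] + (θ + S_{-3/2} ∘ ∇ + D)) f = -(1459/32)x^5 + (1023/16)x^4 - (437/8)x^3 - (611/8)x^2 - (15/2)x + 29/6


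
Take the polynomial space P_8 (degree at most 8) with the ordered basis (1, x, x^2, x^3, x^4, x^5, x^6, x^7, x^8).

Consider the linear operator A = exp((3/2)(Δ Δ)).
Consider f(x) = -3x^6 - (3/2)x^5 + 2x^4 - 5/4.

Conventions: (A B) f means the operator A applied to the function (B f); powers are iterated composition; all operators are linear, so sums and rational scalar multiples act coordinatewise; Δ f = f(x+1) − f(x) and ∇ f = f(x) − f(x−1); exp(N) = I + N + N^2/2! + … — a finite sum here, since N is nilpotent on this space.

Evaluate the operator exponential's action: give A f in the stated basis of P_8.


order-1 term: -135x^4 - 585x^3 - 1044x^2 - (1791/2)x - 609/2
order-2 term: -1215x^2 - (10125/2)x - 5616
order-3 term: -1215
the series for exp((3/2)(Δ Δ)) f terminates at order 3
exp((3/2)(Δ Δ)) f = -3x^6 - (3/2)x^5 - 133x^4 - 585x^3 - 2259x^2 - 5958x - 28547/4

g(x) = -3x^6 - (3/2)x^5 - 133x^4 - 585x^3 - 2259x^2 - 5958x - 28547/4


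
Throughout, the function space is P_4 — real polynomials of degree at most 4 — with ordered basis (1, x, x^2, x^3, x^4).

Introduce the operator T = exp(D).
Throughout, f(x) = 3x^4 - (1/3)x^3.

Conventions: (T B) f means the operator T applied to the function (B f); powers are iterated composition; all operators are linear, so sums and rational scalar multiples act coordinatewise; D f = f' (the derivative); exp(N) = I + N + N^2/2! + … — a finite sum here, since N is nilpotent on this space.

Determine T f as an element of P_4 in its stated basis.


order-1 term: 12x^3 - x^2
order-2 term: 18x^2 - x
order-3 term: 12x - 1/3
order-4 term: 3
the series for exp(D) f terminates at order 4
exp(D) f = 3x^4 + (35/3)x^3 + 17x^2 + 11x + 8/3

the result is g(x) = 3x^4 + (35/3)x^3 + 17x^2 + 11x + 8/3


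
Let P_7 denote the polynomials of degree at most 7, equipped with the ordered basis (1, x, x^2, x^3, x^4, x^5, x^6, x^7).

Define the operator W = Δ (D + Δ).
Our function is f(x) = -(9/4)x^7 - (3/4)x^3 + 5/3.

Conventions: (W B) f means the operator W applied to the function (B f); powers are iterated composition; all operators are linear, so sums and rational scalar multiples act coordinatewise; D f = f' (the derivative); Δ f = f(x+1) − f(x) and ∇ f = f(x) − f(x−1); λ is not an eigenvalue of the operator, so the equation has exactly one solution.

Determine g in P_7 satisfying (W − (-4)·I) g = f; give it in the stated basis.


write g with unknown coordinates in the stated basis and equate coefficients in (W − (-4)·I) g = f
solving from the highest basis element down gives g = -(9/16)x^7 + (189/16)x^5 + (2835/64)x^4 - (951/32)x^3 - (27405/64)x^2 - (32535/64)x + 40607/192
check: W g = -(189/4)x^5 - (2835/16)x^4 + (945/8)x^3 + (27405/16)x^2 + (32535/16)x - 13509/16
so W g − (-4)·g = -(9/4)x^7 - (3/4)x^3 + 5/3 = f ✓

the image equals g(x) = -(9/16)x^7 + (189/16)x^5 + (2835/64)x^4 - (951/32)x^3 - (27405/64)x^2 - (32535/64)x + 40607/192


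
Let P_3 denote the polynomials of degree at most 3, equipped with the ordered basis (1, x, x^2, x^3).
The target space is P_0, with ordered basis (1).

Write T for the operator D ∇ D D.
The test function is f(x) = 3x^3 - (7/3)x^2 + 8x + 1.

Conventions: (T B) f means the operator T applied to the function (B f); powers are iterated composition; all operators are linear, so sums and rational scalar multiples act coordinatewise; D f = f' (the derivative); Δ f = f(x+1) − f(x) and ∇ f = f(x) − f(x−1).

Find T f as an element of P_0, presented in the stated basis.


g(x) = 0

D f = 9x^2 - (14/3)x + 8
D D f = 18x - 14/3
∇ (D D) f = 18
D ∇ (D D) f = 0


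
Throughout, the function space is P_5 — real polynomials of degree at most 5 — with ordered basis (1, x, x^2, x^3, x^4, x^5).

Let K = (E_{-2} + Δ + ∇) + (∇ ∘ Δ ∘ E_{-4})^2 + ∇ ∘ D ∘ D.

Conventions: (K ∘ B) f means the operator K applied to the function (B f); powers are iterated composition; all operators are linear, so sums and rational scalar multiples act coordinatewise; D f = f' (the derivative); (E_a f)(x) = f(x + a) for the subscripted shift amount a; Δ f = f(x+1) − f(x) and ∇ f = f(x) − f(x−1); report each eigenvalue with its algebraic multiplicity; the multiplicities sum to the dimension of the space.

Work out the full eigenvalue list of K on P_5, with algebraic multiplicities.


λ = 1 (multiplicity 6)

image of 1: 1
image of x: x
image of x^2: x^2 + 4
image of x^3: x^3 + 12x
image of x^4: x^4 + 24x^2 + 28
image of x^5: x^5 + 40x^3 + 140x - 970
the matrix is upper triangular; its diagonal is (1, 1, 1, 1, 1, 1)
for a triangular matrix the eigenvalues are the diagonal entries, with algebraic multiplicity their repetition count


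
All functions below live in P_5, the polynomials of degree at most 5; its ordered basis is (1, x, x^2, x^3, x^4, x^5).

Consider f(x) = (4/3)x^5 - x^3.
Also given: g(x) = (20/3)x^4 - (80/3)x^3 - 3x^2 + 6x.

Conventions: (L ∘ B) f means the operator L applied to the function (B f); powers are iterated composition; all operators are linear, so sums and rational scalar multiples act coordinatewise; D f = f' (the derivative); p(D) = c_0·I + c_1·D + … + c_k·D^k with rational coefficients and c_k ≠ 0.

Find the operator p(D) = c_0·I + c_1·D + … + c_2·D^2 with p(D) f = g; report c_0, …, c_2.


c_0 = 0, c_1 = 1, c_2 = -1

D^0 f = (4/3)x^5 - x^3
D^1 f = (20/3)x^4 - 3x^2
D^2 f = (80/3)x^3 - 6x
matching coefficients of g against c_0 f + c_1 Df + … from the top degree down determines the c_i
solution: c_0 = 0, c_1 = 1, c_2 = -1


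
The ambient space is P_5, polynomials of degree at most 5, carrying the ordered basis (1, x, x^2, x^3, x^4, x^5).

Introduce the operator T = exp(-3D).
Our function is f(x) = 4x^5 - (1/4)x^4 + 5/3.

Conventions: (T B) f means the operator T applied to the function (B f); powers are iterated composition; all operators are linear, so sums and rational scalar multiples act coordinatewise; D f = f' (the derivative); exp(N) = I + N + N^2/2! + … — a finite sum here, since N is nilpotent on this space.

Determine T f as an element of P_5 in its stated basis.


order-1 term: -60x^4 + 3x^3
order-2 term: 360x^3 - (27/2)x^2
order-3 term: -1080x^2 + 27x
order-4 term: 1620x - 81/4
order-5 term: -972
the series for exp(-3D) f terminates at order 5
exp(-3D) f = 4x^5 - (241/4)x^4 + 363x^3 - (2187/2)x^2 + 1647x - 11887/12

g(x) = 4x^5 - (241/4)x^4 + 363x^3 - (2187/2)x^2 + 1647x - 11887/12


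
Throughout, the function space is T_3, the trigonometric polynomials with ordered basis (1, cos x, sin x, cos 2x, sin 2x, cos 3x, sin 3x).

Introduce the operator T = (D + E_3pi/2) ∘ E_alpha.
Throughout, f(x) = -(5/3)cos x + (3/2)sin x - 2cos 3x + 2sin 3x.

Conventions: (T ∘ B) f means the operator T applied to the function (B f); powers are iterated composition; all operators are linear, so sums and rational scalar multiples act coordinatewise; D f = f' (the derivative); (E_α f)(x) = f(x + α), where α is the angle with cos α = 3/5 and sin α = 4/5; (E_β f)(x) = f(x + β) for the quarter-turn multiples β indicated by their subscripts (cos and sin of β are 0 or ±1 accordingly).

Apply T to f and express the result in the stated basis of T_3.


E_alpha f = (1/5)cos x + (67/30)sin x + (322/125)cos 3x - (146/125)sin 3x
D E_alpha f = (67/30)cos x - (1/5)sin x - (438/125)cos 3x - (966/125)sin 3x
E_3pi/2 E_alpha f = -(67/30)cos x + (1/5)sin x - (146/125)cos 3x - (322/125)sin 3x
(D + E_3pi/2) E_alpha f = -(584/125)cos 3x - (1288/125)sin 3x

g(x) = -(584/125)cos 3x - (1288/125)sin 3x


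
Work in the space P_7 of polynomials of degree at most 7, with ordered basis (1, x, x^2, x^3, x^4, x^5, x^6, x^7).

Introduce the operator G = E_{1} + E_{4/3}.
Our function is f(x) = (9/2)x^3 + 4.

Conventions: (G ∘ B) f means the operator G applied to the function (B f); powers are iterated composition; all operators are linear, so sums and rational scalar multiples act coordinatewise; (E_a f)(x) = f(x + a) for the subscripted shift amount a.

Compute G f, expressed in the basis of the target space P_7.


g(x) = 9x^3 + (63/2)x^2 + (75/2)x + 139/6

E_{1} f = (9/2)x^3 + (27/2)x^2 + (27/2)x + 17/2
E_{4/3} f = (9/2)x^3 + 18x^2 + 24x + 44/3
(E_{1} + E_{4/3}) f = 9x^3 + (63/2)x^2 + (75/2)x + 139/6


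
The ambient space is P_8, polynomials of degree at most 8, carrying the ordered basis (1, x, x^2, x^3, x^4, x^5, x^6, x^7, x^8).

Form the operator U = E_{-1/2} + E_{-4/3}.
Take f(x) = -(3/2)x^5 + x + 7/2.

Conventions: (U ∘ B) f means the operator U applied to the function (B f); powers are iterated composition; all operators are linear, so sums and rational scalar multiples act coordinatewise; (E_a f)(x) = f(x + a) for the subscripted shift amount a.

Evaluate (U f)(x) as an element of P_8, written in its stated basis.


the result is g(x) = -3x^5 + (55/4)x^4 - (365/12)x^3 + (2695/72)x^2 - (19157/864)x + 59795/5184

E_{-1/2} f = -(3/2)x^5 + (15/4)x^4 - (15/4)x^3 + (15/8)x^2 + (17/32)x + 195/64
E_{-4/3} f = -(3/2)x^5 + 10x^4 - (80/3)x^3 + (320/9)x^2 - (613/27)x + 1375/162
(E_{-1/2} + E_{-4/3}) f = -3x^5 + (55/4)x^4 - (365/12)x^3 + (2695/72)x^2 - (19157/864)x + 59795/5184


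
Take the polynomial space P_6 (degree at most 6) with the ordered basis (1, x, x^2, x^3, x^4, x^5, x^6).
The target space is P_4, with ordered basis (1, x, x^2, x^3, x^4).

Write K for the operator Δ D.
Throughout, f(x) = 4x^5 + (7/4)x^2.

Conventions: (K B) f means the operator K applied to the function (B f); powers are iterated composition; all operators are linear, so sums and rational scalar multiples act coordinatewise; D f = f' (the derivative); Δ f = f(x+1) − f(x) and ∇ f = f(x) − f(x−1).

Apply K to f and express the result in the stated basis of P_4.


g(x) = 80x^3 + 120x^2 + 80x + 47/2

D f = 20x^4 + (7/2)x
Δ D f = 80x^3 + 120x^2 + 80x + 47/2


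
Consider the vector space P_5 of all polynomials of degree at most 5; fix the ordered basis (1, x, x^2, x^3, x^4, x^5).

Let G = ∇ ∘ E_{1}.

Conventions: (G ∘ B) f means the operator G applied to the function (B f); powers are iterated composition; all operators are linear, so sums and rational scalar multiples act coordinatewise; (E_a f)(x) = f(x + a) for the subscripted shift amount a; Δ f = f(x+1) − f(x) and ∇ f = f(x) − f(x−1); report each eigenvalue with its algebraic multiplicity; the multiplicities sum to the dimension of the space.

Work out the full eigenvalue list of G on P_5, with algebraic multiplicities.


image of 1: 0
image of x: 1
image of x^2: 2x + 1
image of x^3: 3x^2 + 3x + 1
image of x^4: 4x^3 + 6x^2 + 4x + 1
image of x^5: 5x^4 + 10x^3 + 10x^2 + 5x + 1
the matrix is upper triangular; its diagonal is (0, 0, 0, 0, 0, 0)
for a triangular matrix the eigenvalues are the diagonal entries, with algebraic multiplicity their repetition count

λ = 0 (multiplicity 6)


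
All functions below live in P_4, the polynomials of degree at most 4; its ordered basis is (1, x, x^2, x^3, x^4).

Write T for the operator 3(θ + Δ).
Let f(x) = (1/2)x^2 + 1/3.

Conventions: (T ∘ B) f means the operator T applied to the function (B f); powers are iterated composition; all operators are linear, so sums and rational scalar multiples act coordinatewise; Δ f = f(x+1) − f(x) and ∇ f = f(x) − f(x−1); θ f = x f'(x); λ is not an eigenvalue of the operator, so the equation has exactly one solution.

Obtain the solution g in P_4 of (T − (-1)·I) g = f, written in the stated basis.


the result is g(x) = (1/14)x^2 - (3/28)x + 37/84

write g with unknown coordinates in the stated basis and equate coefficients in (T − (-1)·I) g = f
solving from the highest basis element down gives g = (1/14)x^2 - (3/28)x + 37/84
check: T g = (3/7)x^2 + (3/28)x - 3/28
so T g − (-1)·g = (1/2)x^2 + 1/3 = f ✓


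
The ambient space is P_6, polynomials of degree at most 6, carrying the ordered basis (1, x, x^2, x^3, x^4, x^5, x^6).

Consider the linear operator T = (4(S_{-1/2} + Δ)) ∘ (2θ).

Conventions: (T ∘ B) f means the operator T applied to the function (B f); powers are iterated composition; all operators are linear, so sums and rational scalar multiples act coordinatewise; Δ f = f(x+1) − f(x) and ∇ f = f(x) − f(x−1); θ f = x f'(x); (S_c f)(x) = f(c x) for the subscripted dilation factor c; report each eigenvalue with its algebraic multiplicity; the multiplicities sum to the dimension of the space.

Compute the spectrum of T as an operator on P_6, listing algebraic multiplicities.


image of 1: 0
image of x: -4x + 8
image of x^2: 4x^2 + 32x + 16
image of x^3: -3x^3 + 72x^2 + 72x + 24
image of x^4: 2x^4 + 128x^3 + 192x^2 + 128x + 32
image of x^5: -(5/4)x^5 + 200x^4 + 400x^3 + 400x^2 + 200x + 40
image of x^6: (3/4)x^6 + 288x^5 + 720x^4 + 960x^3 + 720x^2 + 288x + 48
the matrix is upper triangular; its diagonal is (0, -4, 4, -3, 2, -5/4, 3/4)
for a triangular matrix the eigenvalues are the diagonal entries, with algebraic multiplicity their repetition count

λ = -4 (multiplicity 1), λ = -3 (multiplicity 1), λ = -5/4 (multiplicity 1), λ = 0 (multiplicity 1), λ = 3/4 (multiplicity 1), λ = 2 (multiplicity 1), λ = 4 (multiplicity 1)


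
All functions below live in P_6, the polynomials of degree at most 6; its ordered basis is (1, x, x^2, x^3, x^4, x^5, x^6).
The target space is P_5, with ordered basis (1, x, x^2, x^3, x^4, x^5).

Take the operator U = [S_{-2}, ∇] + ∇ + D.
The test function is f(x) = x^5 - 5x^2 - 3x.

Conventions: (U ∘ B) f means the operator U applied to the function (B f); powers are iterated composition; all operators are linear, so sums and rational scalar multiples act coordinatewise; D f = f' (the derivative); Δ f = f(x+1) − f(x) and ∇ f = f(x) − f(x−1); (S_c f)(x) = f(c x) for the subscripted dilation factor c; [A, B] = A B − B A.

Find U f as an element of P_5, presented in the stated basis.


∇ f = 5x^4 - 10x^3 + 10x^2 - 15x + 3
S_{-2} ∇ f = 80x^4 + 80x^3 + 40x^2 + 30x + 3
S_{-2} f = -32x^5 - 20x^2 + 6x
∇ S_{-2} f = -160x^4 + 320x^3 - 320x^2 + 120x - 6
[S_{-2}, ∇] f = 240x^4 - 240x^3 + 360x^2 - 90x + 9
∇ f = 5x^4 - 10x^3 + 10x^2 - 15x + 3
D f = 5x^4 - 10x - 3
([S_{-2}, ∇] + ∇ + D) f = 250x^4 - 250x^3 + 370x^2 - 115x + 9

g(x) = 250x^4 - 250x^3 + 370x^2 - 115x + 9


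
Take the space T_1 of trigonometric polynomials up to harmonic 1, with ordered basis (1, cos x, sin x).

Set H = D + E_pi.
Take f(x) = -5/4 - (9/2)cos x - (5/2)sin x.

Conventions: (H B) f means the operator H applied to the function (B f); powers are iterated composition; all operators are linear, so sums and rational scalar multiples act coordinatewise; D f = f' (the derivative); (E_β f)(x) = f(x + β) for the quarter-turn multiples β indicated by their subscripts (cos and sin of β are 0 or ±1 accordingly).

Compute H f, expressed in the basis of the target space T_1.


g(x) = -5/4 + 2cos x + 7sin x

D f = -(5/2)cos x + (9/2)sin x
E_pi f = -5/4 + (9/2)cos x + (5/2)sin x
(D + E_pi) f = -5/4 + 2cos x + 7sin x


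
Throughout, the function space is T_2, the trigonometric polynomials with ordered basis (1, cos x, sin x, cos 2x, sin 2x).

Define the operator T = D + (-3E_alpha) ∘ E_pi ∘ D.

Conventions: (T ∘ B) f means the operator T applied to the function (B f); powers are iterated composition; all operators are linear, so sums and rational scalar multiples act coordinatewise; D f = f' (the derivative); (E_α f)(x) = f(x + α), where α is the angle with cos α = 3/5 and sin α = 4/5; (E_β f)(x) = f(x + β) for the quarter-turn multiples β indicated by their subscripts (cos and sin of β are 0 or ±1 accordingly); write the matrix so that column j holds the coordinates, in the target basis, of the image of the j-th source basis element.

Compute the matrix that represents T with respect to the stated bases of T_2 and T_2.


image of 1: 0
image of cos x: -(12/5)cos x - (14/5)sin x
image of sin x: (14/5)cos x - (12/5)sin x
image of cos 2x: (144/25)cos 2x - (92/25)sin 2x
image of sin 2x: (92/25)cos 2x + (144/25)sin 2x
each image's coordinates form column j of the matrix

the matrix is [[0, 0, 0, 0, 0]; [0, -12/5, 14/5, 0, 0]; [0, -14/5, -12/5, 0, 0]; [0, 0, 0, 144/25, 92/25]; [0, 0, 0, -92/25, 144/25]] (rows listed top to bottom)
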